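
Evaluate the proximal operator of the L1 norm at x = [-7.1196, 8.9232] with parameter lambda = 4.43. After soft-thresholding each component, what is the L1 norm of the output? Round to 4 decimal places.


Soft-thresholding with lambda = 4.43:
prox(-7.1196) = sign(-7.1196)*max(|-7.1196| - 4.43, 0) = -2.6896
prox(8.9232) = sign(8.9232)*max(|8.9232| - 4.43, 0) = 4.4932
prox(x) = [-2.6896, 4.4932]
||prox(x)||_1 = 2.6896 + 4.4932 = 7.1828


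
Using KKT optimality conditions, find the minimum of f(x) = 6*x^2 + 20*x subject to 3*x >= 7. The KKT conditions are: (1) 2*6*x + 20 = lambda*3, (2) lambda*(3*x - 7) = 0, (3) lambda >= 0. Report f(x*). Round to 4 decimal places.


Step 1: Try lambda = 0 (constraint inactive).
x_unc = -20/(2*6) = -1.6667
Check: 3*-1.6667 = -5.0001 < 7 -- violated!
Step 2: Constraint must be active: 3*x = 7
x* = 7/3 = 2.3333 (rounded; the exact value 7/3 is used below)
lambda = (2*6*(7/3) + 20)/3 = 16.0
Step 3: Compute optimal value.
f(x*) = 6*(7/3)^2 + 20*(7/3) = 79.3333


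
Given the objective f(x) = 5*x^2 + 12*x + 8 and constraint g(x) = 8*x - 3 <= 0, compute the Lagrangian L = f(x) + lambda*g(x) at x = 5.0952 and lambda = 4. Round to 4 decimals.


Step 1: Evaluate f(x).
f(5.0952) = 5*5.0952^2 + 12*5.0952 + 8 = 198.9477
Step 2: Evaluate g(x).
g(5.0952) = 8*5.0952 - 3 = 37.7616
Step 3: Compute Lagrangian.
L = 198.9477 + 4*37.7616 = 349.9941


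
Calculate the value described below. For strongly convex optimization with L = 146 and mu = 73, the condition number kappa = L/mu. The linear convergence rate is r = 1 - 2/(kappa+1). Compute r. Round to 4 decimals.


Step 1: Compute the condition number.
kappa = L/mu = 146/73 = 2.0
Step 2: Compute the convergence rate.
r = 1 - 2/(kappa + 1) = 1 - 2*mu/(L + mu) = (L - mu)/(L + mu) = 73/219 = 0.3333


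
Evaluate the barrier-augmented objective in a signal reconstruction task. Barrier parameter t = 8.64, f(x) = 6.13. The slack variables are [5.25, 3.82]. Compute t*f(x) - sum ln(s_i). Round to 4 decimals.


Step 1: Compute log-barrier.
ln values: [1.6582, 1.3403]
phi = -(1.6582 + 1.3403) = -2.9985
Step 2: Compute augmented objective.
t*f(x) = 8.64*6.13 = 52.9632
Total = 52.9632 - 2.9985 = 49.9647


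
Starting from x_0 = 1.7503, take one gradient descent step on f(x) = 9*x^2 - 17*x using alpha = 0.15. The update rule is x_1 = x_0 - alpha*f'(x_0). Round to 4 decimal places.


We compute the gradient at x_0 and apply the update.
f'(x) = 18*x - 17
f'(1.7503) = 18*1.7503 - 17 = 14.5054
x_1 = 1.7503 - 0.15*14.5054 = -0.4255


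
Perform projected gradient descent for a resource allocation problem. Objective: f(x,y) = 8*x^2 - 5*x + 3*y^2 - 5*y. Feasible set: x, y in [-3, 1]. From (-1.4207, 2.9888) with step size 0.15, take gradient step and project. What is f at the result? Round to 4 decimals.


Step 1: Compute gradient at (-1.4207, 2.9888).
grad_x = 2*8*-1.4207 - 5 = -27.7312
grad_y = 2*3*2.9888 - 5 = 12.9328
Step 2: Gradient step.
x_raw = -1.4207 - 0.15*-27.7312 = 2.739
y_raw = 2.9888 - 0.15*12.9328 = 1.0489
Step 3: Project onto [-3, 1].
x_proj = clip(2.739) = 1.0
y_proj = clip(1.0489) = 1.0
Step 4: Evaluate f.
f(1.0, 1.0) = 1.0


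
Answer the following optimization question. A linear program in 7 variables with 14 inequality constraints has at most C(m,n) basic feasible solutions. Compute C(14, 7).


Each vertex corresponds to some choice of n active constraints out of m, so the number of vertices is at most C(m, n) = m! / (n!(m-n)!).
m = 14, n = 7
Numerator: 14 * 13 * 12 * 11 * 10 * 9 * 8
Denominator: 7! = 5040
C(14, 7) = 3432


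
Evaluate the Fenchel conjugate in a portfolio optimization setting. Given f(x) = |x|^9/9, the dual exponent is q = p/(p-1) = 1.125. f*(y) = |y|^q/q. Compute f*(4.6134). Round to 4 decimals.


The conjugate exponent q satisfies 1/p + 1/q = 1.
p = 9, so q = 9/(9 - 1) = 1.125
|y|^q = 4.6134^1.125 = 5.585
f*(4.6134) = 5.585 / 1.125 = 4.9645


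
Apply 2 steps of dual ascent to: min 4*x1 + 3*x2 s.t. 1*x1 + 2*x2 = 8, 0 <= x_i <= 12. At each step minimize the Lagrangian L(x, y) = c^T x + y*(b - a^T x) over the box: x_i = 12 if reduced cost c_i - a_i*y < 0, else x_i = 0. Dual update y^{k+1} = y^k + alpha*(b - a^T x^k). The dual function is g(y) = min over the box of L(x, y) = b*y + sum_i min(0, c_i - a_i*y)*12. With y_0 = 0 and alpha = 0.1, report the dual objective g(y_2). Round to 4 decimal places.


Dual ascent for LP: min 4*x1 + 3*x2, 1*x1 + 2*x2 = 8, 0 <= x_i <= 12
Step 1: y^k = 0.0, reduced costs: (4.0, 3.0)
  x^k = (0.0, 0.0), subgradient = b - a^T x = 8.0
  y^{k+1} = 0.0 + 0.1*8.0 = 0.8
Step 2: y^k = 0.8, reduced costs: (3.2, 1.4)
  x^k = (0.0, 0.0), subgradient = b - a^T x = 8.0
  y^{k+1} = 0.8 + 0.1*8.0 = 1.6
Dual objective at y_2 = 1.6: reduced costs (2.4, -0.2), box minimizer x = (0.0, 12.0)
g(y_2) = b*y + (c1 - a1*y)*x1 + (c2 - a2*y)*x2 = 8*1.6 + 2.4*0.0 + (-0.2)*12.0 = 12.8 + 0.0 - 2.4 = 10.4


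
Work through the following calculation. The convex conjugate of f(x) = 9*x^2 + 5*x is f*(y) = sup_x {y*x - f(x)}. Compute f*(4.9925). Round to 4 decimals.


f*(y) = sup_x {y*x - a*x^2 - b*x} = sup_x {(y-b)*x - a*x^2}
FOC: (y - b) - 2a*x = 0 => x* = (y - b)/(2a)
x* = (4.9925 - 5)/(2*9) = -0.0004
f*(4.9925) = (y-b)^2/(4a) = (4.9925 - 5)^2/(4*9)
= 0.0001/36 = 0.0


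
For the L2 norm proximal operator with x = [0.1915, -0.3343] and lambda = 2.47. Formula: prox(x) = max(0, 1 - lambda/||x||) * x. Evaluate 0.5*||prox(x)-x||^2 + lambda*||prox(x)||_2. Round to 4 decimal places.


Step 1: Compute ||x||.
||x|| = 0.3853
Step 2: Compute scaling factor.
scale = max(0, 1 - 2.47/0.3853) = 0.0
Step 3: prox(x) = [0.0, -0.0]
||prox(x)|| = 0.0
Step 4: Proximal objective.
0.5*||prox-x||^2 = 0.0742
lambda*||prox|| = 0.0
Total = 0.0742


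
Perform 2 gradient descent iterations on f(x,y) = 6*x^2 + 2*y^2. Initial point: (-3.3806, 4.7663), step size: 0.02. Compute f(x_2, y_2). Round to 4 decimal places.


Gradient descent on f(x,y) = 6*x^2 + 2*y^2.
Starting point: (-3.3806, 4.7663), alpha = 0.02
Step 1: grad_x = 2*6*-3.3806 = -40.5672, grad_y = 2*2*4.7663 = 19.0652
  x_1 = -3.3806 - 0.02*-40.5672 = -2.5693
  y_1 = 4.7663 - 0.02*19.0652 = 4.385
Step 2: grad_x = 2*6*-2.5693 = -30.8311, grad_y = 2*2*4.385 = 17.54
  x_2 = -2.5693 - 0.02*-30.8311 = -1.9526
  y_2 = 4.385 - 0.02*17.54 = 4.0342
f(-1.9526, 4.0342) = 6*(-1.9526)^2 + 2*4.0342^2 = 55.4262


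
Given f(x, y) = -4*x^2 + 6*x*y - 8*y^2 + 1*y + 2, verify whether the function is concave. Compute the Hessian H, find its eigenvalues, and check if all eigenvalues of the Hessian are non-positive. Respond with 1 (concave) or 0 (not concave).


The Hessian of f(x,y) = -4*x^2 + 6*x*y - 8*y^2 + 1*y + 2 is:
H = [[-8, 6], [6, -16]]
Trace = -8 - 16 = -24
Determinant = -8*-16 - (6)^2 = 92
Discriminant = (-24)^2 - 4*92 = 208.0
Eigenvalues: lambda_1 = -19.2111, lambda_2 = -4.7889
The function is concave.

1


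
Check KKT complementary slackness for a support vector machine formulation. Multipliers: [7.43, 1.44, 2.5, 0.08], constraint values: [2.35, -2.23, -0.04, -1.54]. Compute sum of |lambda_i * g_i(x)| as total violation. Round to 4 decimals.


KKT complementary slackness check:
lambda_1 * g_1 = 7.43 * 2.35 = 17.4605
lambda_2 * g_2 = 1.44 * -2.23 = -3.2112
lambda_3 * g_3 = 2.5 * -0.04 = -0.1
lambda_4 * g_4 = 0.08 * -1.54 = -0.1232
Total violation = 17.4605 + 3.2112 + 0.1 + 0.1232 = 20.8949


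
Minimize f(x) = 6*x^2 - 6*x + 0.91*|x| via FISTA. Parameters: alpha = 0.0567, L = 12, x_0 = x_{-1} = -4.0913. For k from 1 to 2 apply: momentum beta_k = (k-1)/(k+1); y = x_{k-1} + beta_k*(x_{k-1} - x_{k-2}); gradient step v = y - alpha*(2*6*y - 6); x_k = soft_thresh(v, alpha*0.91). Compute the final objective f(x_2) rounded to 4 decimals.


FISTA on f(x) = 6*x^2 - 6*x + 0.91*|x|
L = 12, alpha = 0.0567
Iteration 1: beta = 0.0, y = -4.0913 + 0.0*(-4.0913 + 4.0913) = -4.0913
  grad(y) = -55.0956, v = y - alpha*grad = -0.9674
  prox(v) = soft_thresh(-0.9674, 0.0516) = -0.9158
Iteration 2: beta = 0.3333, y = -0.9158 + 0.3333*(-0.9158 + 4.0913) = 0.1427
  grad(y) = -4.2873, v = y - alpha*grad = 0.3858
  prox(v) = soft_thresh(0.3858, 0.0516) = 0.3342
f(x_2) = 6*0.3342^2 - 6*0.3342 + 0.91*|0.3342| = -1.031


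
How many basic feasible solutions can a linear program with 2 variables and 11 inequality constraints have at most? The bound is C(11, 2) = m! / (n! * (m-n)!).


Each vertex corresponds to some choice of n active constraints out of m, so the number of vertices is at most C(m, n) = m! / (n!(m-n)!).
m = 11, n = 2
Numerator: 11 * 10
Denominator: 2! = 2
C(11, 2) = 55


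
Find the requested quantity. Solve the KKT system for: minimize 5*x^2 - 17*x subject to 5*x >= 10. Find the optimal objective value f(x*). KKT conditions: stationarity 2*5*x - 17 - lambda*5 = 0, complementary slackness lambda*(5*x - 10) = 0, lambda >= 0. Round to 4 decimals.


Step 1: Try lambda = 0 (constraint inactive).
x_unc = 17/(2*5) = 1.7
Check: 5*1.7 = 8.5 < 10 -- violated!
Step 2: Constraint must be active: 5*x = 10
x* = 10/5 = 2.0
lambda = (2*5*2.0 - 17)/5 = 0.6
Step 3: Compute optimal value.
f(x*) = 5*2.0^2 - 17*2.0 = -14.0


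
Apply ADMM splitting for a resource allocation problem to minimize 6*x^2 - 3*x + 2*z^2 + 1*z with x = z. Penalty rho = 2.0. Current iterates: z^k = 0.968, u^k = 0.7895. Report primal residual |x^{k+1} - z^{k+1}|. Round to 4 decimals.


ADMM iteration with rho = 2.0, z^k = 0.968, u^k = 0.7895
Step 1: x-update.
Minimize 6*x^2 - 3*x + (2.0/2)*(x - 0.968 + 0.7895)^2
FOC: (2*6 + 2.0)*x = 3 + 2.0*(0.968 - 0.7895)
x^{k+1} = 0.2398
Step 2: z-update.
Minimize 2*z^2 + 1*z + (2.0/2)*(0.2398 - z + 0.7895)^2
FOC: (2*2 + 2.0)*z = -1 + 2.0*(0.2398 + 0.7895)
z^{k+1} = 0.1764
Step 3: u-update.
u^{k+1} = 0.7895 + 0.2398 - 0.1764 = 0.8529
Step 4: Primal residual = |0.2398 - 0.1764| = 0.0634


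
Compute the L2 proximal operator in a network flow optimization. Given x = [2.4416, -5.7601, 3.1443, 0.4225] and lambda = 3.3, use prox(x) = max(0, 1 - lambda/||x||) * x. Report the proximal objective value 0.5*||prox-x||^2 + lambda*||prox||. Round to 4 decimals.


Step 1: Compute ||x||.
||x|| = 7.0146
Step 2: Compute scaling factor.
scale = max(0, 1 - 3.3/7.0146) = 0.5296
Step 3: prox(x) = [1.293, -3.0503, 1.6651, 0.2237]
||prox(x)|| = 3.7146
Step 4: Proximal objective.
0.5*||prox-x||^2 = 5.445
lambda*||prox|| = 12.2582
Total = 17.7033


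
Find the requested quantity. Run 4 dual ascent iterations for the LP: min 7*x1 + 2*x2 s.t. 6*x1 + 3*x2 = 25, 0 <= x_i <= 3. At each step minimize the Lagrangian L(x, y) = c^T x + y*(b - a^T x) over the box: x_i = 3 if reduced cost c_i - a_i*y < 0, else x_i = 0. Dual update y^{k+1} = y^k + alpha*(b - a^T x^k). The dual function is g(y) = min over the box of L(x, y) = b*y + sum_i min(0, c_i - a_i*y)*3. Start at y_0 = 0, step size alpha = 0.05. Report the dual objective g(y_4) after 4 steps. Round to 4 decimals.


Dual ascent for LP: min 7*x1 + 2*x2, 6*x1 + 3*x2 = 25, 0 <= x_i <= 3
Step 1: y^k = 0.0, reduced costs: (7.0, 2.0)
  x^k = (0.0, 0.0), subgradient = b - a^T x = 25.0
  y^{k+1} = 0.0 + 0.05*25.0 = 1.25
Step 2: y^k = 1.25, reduced costs: (-0.5, -1.75)
  x^k = (3.0, 3.0), subgradient = b - a^T x = -2.0
  y^{k+1} = 1.25 + 0.05*-2.0 = 1.15
Step 3: y^k = 1.15, reduced costs: (0.1, -1.45)
  x^k = (0.0, 3.0), subgradient = b - a^T x = 16.0
  y^{k+1} = 1.15 + 0.05*16.0 = 1.95
Step 4: y^k = 1.95, reduced costs: (-4.7, -3.85)
  x^k = (3.0, 3.0), subgradient = b - a^T x = -2.0
  y^{k+1} = 1.95 + 0.05*-2.0 = 1.85
Dual objective at y_4 = 1.85: reduced costs (-4.1, -3.55), box minimizer x = (3.0, 3.0)
g(y_4) = b*y + (c1 - a1*y)*x1 + (c2 - a2*y)*x2 = 25*1.85 + (-4.1)*3.0 + (-3.55)*3.0 = 46.25 - 12.3 - 10.65 = 23.3


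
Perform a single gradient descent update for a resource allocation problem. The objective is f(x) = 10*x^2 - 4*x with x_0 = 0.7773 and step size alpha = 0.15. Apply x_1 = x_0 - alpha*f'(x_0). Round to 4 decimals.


We compute the gradient at x_0 and apply the update.
f'(x) = 20*x - 4
f'(0.7773) = 20*0.7773 - 4 = 11.546
x_1 = 0.7773 - 0.15*11.546 = -0.9546


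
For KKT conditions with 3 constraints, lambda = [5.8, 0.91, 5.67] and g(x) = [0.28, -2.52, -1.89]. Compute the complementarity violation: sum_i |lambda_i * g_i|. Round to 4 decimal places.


KKT complementary slackness check:
lambda_1 * g_1 = 5.8 * 0.28 = 1.624
lambda_2 * g_2 = 0.91 * -2.52 = -2.2932
lambda_3 * g_3 = 5.67 * -1.89 = -10.7163
Total violation = 1.624 + 2.2932 + 10.7163 = 14.6335


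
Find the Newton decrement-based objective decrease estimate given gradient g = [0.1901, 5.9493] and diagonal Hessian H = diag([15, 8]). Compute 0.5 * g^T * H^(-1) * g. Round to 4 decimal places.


Step 1: H is diagonal, so H^(-1) * g = [0.0127, 0.7437].
Step 2: g^T H^(-1) g = sum_i g_i^2 / H_ii
  = (0.1901)^2/15 + (5.9493)^2/8
  = 0.0024 + 4.4243 = 4.4267
Step 3: Objective decrease = 0.5 * g^T H^(-1) g = 2.2133


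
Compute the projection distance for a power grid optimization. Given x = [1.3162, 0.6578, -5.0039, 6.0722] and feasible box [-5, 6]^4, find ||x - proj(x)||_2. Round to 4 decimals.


Project each component onto [-5, 6].
clip(1.3162) = 1.3162, clip(0.6578) = 0.6578, clip(-5.0039) = -5.0, clip(6.0722) = 6.0
Projection = [1.3162, 0.6578, -5.0, 6.0]
Squared diffs: [0.0, 0.0, 0.0, 0.0052]
Distance = sqrt(0.0052) = 0.0723


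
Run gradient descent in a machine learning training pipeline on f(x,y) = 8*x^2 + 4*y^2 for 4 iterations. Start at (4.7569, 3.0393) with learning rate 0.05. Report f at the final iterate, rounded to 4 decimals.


Gradient descent on f(x,y) = 8*x^2 + 4*y^2.
Starting point: (4.7569, 3.0393), alpha = 0.05
Step 1: grad_x = 2*8*4.7569 = 76.1104, grad_y = 2*4*3.0393 = 24.3144
  x_1 = 4.7569 - 0.05*76.1104 = 0.9514
  y_1 = 3.0393 - 0.05*24.3144 = 1.8236
Step 2: grad_x = 2*8*0.9514 = 15.2221, grad_y = 2*4*1.8236 = 14.5886
  x_2 = 0.9514 - 0.05*15.2221 = 0.1903
  y_2 = 1.8236 - 0.05*14.5886 = 1.0941
Step 3: grad_x = 2*8*0.1903 = 3.0444, grad_y = 2*4*1.0941 = 8.7532
  x_3 = 0.1903 - 0.05*3.0444 = 0.0381
  y_3 = 1.0941 - 0.05*8.7532 = 0.6565
Step 4: grad_x = 2*8*0.0381 = 0.6089, grad_y = 2*4*0.6565 = 5.2519
  x_4 = 0.0381 - 0.05*0.6089 = 0.0076
  y_4 = 0.6565 - 0.05*5.2519 = 0.3939
f(0.0076, 0.3939) = 8*0.0076^2 + 4*0.3939^2 = 0.6211


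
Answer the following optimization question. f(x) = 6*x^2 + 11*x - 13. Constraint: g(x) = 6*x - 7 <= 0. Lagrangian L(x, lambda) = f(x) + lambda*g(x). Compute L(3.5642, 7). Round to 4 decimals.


Step 1: Evaluate f(x).
f(3.5642) = 6*3.5642^2 + 11*3.5642 - 13 = 102.4273
Step 2: Evaluate g(x).
g(3.5642) = 6*3.5642 - 7 = 14.3852
Step 3: Compute Lagrangian.
L = 102.4273 + 7*14.3852 = 203.1237


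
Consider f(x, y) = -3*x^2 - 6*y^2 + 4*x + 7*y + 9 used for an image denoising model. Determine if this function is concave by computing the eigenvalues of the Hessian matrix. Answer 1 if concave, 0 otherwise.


The Hessian of f(x,y) = -3*x^2 - 6*y^2 + 4*x + 7*y + 9 is:
H = [[-6, 0], [0, -12]]
Trace = -6 - 12 = -18
Determinant = -6*-12 - (0)^2 = 72
Discriminant = (-18)^2 - 4*72 = 36.0
Eigenvalues: lambda_1 = -12.0, lambda_2 = -6.0
The function is concave.

1


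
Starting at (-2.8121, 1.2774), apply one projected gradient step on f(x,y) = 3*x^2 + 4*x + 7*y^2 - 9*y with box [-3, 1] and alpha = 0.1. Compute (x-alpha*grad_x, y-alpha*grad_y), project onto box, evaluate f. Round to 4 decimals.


Step 1: Compute gradient at (-2.8121, 1.2774).
grad_x = 2*3*-2.8121 + 4 = -12.8726
grad_y = 2*7*1.2774 - 9 = 8.8836
Step 2: Gradient step.
x_raw = -2.8121 - 0.1*-12.8726 = -1.5248
y_raw = 1.2774 - 0.1*8.8836 = 0.389
Step 3: Project onto [-3, 1].
x_proj = clip(-1.5248) = -1.5248
y_proj = clip(0.389) = 0.389
Step 4: Evaluate f.
f(-1.5248, 0.389) = -1.5658


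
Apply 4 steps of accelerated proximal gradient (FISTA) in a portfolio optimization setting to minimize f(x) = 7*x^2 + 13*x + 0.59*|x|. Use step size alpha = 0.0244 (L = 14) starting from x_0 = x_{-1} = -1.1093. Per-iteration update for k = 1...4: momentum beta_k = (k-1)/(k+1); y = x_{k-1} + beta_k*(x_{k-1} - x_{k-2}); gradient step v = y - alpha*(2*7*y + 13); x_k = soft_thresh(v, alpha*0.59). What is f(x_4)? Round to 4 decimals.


FISTA on f(x) = 7*x^2 + 13*x + 0.59*|x|
L = 14, alpha = 0.0244
Iteration 1: beta = 0.0, y = -1.1093 + 0.0*(-1.1093 + 1.1093) = -1.1093
  grad(y) = -2.5302, v = y - alpha*grad = -1.0476
  prox(v) = soft_thresh(-1.0476, 0.0144) = -1.0332
Iteration 2: beta = 0.3333, y = -1.0332 + 0.3333*(-1.0332 + 1.1093) = -1.0078
  grad(y) = -1.1091, v = y - alpha*grad = -0.9807
  prox(v) = soft_thresh(-0.9807, 0.0144) = -0.9663
Iteration 3: beta = 0.5, y = -0.9663 + 0.5*(-0.9663 + 1.0332) = -0.9329
  grad(y) = -0.0608, v = y - alpha*grad = -0.9314
  prox(v) = soft_thresh(-0.9314, 0.0144) = -0.917
Iteration 4: beta = 0.6, y = -0.917 + 0.6*(-0.917 + 0.9663) = -0.8875
  grad(y) = 0.5756, v = y - alpha*grad = -0.9015
  prox(v) = soft_thresh(-0.9015, 0.0144) = -0.8871
f(x_4) = 7*(-0.8871)^2 + 13*(-0.8871) + 0.59*|-0.8871| = -5.5003


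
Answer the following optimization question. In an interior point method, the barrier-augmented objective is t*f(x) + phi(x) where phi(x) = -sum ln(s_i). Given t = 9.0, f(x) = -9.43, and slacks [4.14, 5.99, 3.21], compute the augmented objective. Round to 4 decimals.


Step 1: Compute log-barrier.
ln values: [1.4207, 1.7901, 1.1663]
phi = -(1.4207 + 1.7901 + 1.1663) = -4.3771
Step 2: Compute augmented objective.
t*f(x) = 9.0*-9.43 = -84.87
Total = -84.87 - 4.3771 = -89.2471


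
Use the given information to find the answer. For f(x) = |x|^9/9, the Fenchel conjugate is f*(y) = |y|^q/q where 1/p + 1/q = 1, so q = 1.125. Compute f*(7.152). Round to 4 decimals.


The conjugate exponent q satisfies 1/p + 1/q = 1.
p = 9, so q = 9/(9 - 1) = 1.125
|y|^q = 7.152^1.125 = 9.146
f*(7.152) = 9.146 / 1.125 = 8.1298


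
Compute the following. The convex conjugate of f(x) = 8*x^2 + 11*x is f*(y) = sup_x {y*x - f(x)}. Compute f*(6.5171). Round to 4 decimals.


f*(y) = sup_x {y*x - a*x^2 - b*x} = sup_x {(y-b)*x - a*x^2}
FOC: (y - b) - 2a*x = 0 => x* = (y - b)/(2a)
x* = (6.5171 - 11)/(2*8) = -0.2802
f*(6.5171) = (y-b)^2/(4a) = (6.5171 - 11)^2/(4*8)
= 20.0964/32 = 0.628


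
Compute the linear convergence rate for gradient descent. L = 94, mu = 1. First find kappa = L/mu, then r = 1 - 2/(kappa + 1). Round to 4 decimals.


Step 1: Compute the condition number.
kappa = L/mu = 94/1 = 94.0
Step 2: Compute the convergence rate.
r = 1 - 2/(kappa + 1) = 1 - 2*mu/(L + mu) = (L - mu)/(L + mu) = 93/95 = 0.9789


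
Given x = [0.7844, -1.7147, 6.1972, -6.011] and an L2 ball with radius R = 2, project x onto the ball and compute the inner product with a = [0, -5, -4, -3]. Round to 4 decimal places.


Step 1: Compute ||x|| (intermediates to 6 decimals).
||x|| = sqrt(0.7844^2 + (-1.7147)^2 + 6.1972^2 + (-6.011)^2) = 8.837018
Step 2: Project.
Since ||x|| > R, scale = R/||x|| = 2/8.837018 = 0.226321, proj(x) = scale * x
proj(x) = [0.177526, -0.388073, 1.402557, -1.360416]
Step 3: Dot product.
a^T * proj(x) = 0*0.177526 - 5*(-0.388073) - 4*1.402557 - 3*(-1.360416) = 0.4114


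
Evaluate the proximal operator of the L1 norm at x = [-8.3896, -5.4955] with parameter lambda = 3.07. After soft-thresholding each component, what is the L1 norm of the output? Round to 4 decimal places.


Soft-thresholding with lambda = 3.07:
prox(-8.3896) = sign(-8.3896)*max(|-8.3896| - 3.07, 0) = -5.3196
prox(-5.4955) = sign(-5.4955)*max(|-5.4955| - 3.07, 0) = -2.4255
prox(x) = [-5.3196, -2.4255]
||prox(x)||_1 = 5.3196 + 2.4255 = 7.7451


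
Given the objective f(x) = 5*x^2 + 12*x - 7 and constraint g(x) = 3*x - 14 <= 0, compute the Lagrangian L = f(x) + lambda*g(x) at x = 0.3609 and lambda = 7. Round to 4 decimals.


Step 1: Evaluate f(x).
f(0.3609) = 5*0.3609^2 + 12*0.3609 - 7 = -2.018
Step 2: Evaluate g(x).
g(0.3609) = 3*0.3609 - 14 = -12.9173
Step 3: Compute Lagrangian.
L = -2.018 + 7*-12.9173 = -92.4391


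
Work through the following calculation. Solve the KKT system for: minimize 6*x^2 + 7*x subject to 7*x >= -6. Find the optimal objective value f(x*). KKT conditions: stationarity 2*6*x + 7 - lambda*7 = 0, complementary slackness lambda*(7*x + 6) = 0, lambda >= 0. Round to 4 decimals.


Step 1: Try lambda = 0 (constraint inactive).
Stationarity: 2*6*x + 7 = 0
x* = -7/(2*6) = -7/12 = -0.5833 (rounded; the exact value -7/12 is used below)
Check constraint: 7*-0.5833 = -4.0831 >= -6 -- satisfied.
Step 2: Compute optimal value.
f(x*) = 6*(-7/12)^2 + 7*(-7/12) = -2.0417


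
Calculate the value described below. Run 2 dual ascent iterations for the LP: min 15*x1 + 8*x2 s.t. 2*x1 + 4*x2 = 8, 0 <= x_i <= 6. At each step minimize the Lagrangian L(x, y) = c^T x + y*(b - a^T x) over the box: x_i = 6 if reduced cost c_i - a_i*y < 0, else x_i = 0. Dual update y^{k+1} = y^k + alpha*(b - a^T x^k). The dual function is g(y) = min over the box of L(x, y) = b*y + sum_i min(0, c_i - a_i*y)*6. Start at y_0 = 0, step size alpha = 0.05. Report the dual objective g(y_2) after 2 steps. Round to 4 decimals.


Dual ascent for LP: min 15*x1 + 8*x2, 2*x1 + 4*x2 = 8, 0 <= x_i <= 6
Step 1: y^k = 0.0, reduced costs: (15.0, 8.0)
  x^k = (0.0, 0.0), subgradient = b - a^T x = 8.0
  y^{k+1} = 0.0 + 0.05*8.0 = 0.4
Step 2: y^k = 0.4, reduced costs: (14.2, 6.4)
  x^k = (0.0, 0.0), subgradient = b - a^T x = 8.0
  y^{k+1} = 0.4 + 0.05*8.0 = 0.8
Dual objective at y_2 = 0.8: reduced costs (13.4, 4.8), box minimizer x = (0.0, 0.0)
g(y_2) = b*y + (c1 - a1*y)*x1 + (c2 - a2*y)*x2 = 8*0.8 + 13.4*0.0 + 4.8*0.0 = 6.4 + 0.0 + 0.0 = 6.4


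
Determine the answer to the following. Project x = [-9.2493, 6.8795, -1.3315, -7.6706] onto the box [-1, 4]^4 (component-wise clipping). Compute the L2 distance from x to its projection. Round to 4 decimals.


Project each component onto [-1, 4].
clip(-9.2493) = -1.0, clip(6.8795) = 4.0, clip(-1.3315) = -1.0, clip(-7.6706) = -1.0
Projection = [-1.0, 4.0, -1.0, -1.0]
Squared diffs: [68.051, 8.2915, 0.1099, 44.4969]
Distance = sqrt(120.9493) = 10.9977


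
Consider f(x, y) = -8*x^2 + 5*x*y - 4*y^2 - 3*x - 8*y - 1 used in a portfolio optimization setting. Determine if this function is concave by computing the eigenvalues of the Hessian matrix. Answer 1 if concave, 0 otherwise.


The Hessian of f(x,y) = -8*x^2 + 5*x*y - 4*y^2 - 3*x - 8*y - 1 is:
H = [[-16, 5], [5, -8]]
Trace = -16 - 8 = -24
Determinant = -16*-8 - (5)^2 = 103
Discriminant = (-24)^2 - 4*103 = 164.0
Eigenvalues: lambda_1 = -18.4031, lambda_2 = -5.5969
The function is concave.

1


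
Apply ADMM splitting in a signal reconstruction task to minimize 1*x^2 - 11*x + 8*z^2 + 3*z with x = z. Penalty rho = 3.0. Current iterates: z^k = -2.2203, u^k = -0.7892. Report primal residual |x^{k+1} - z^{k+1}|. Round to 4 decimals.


ADMM iteration with rho = 3.0, z^k = -2.2203, u^k = -0.7892
Step 1: x-update.
Minimize 1*x^2 - 11*x + (3.0/2)*(x + 2.2203 - 0.7892)^2
FOC: (2*1 + 3.0)*x = 11 + 3.0*(-2.2203 + 0.7892)
x^{k+1} = 1.3413
Step 2: z-update.
Minimize 8*z^2 + 3*z + (3.0/2)*(1.3413 - z - 0.7892)^2
FOC: (2*8 + 3.0)*z = -3 + 3.0*(1.3413 - 0.7892)
z^{k+1} = -0.0707
Step 3: u-update.
u^{k+1} = -0.7892 + 1.3413 + 0.0707 = 0.6229
Step 4: Primal residual = |1.3413 + 0.0707| = 1.4121


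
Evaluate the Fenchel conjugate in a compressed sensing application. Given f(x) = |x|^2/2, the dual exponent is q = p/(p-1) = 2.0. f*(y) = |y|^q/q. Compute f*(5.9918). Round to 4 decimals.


The conjugate exponent q satisfies 1/p + 1/q = 1.
p = 2, so q = 2/(2 - 1) = 2.0
|y|^q = 5.9918^2.0 = 35.9017
f*(5.9918) = 35.9017 / 2.0 = 17.9508


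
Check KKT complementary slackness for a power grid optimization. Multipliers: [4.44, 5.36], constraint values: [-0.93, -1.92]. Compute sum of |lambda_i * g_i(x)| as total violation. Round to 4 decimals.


KKT complementary slackness check:
lambda_1 * g_1 = 4.44 * -0.93 = -4.1292
lambda_2 * g_2 = 5.36 * -1.92 = -10.2912
Total violation = 4.1292 + 10.2912 = 14.4204


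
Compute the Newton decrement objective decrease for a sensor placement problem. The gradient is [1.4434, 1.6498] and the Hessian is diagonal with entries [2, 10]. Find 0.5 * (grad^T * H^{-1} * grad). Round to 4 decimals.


Step 1: H is diagonal, so H^(-1) * g = [0.7217, 0.165].
Step 2: g^T H^(-1) g = sum_i g_i^2 / H_ii
  = (1.4434)^2/2 + (1.6498)^2/10
  = 1.0417 + 0.2722 = 1.3139
Step 3: Objective decrease = 0.5 * g^T H^(-1) g = 0.6569


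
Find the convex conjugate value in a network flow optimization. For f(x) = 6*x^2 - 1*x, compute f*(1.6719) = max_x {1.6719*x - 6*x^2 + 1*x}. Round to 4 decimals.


f*(y) = sup_x {y*x - a*x^2 - b*x} = sup_x {(y-b)*x - a*x^2}
FOC: (y - b) - 2a*x = 0 => x* = (y - b)/(2a)
x* = (1.6719 + 1)/(2*6) = 0.2227
f*(1.6719) = (y-b)^2/(4a) = (1.6719 + 1)^2/(4*6)
= 7.139/24 = 0.2975


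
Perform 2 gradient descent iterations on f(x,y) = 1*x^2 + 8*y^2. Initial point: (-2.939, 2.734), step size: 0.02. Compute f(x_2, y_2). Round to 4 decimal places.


Gradient descent on f(x,y) = 1*x^2 + 8*y^2.
Starting point: (-2.939, 2.734), alpha = 0.02
Step 1: grad_x = 2*1*-2.939 = -5.878, grad_y = 2*8*2.734 = 43.744
  x_1 = -2.939 - 0.02*-5.878 = -2.8214
  y_1 = 2.734 - 0.02*43.744 = 1.8591
Step 2: grad_x = 2*1*-2.8214 = -5.6429, grad_y = 2*8*1.8591 = 29.7459
  x_2 = -2.8214 - 0.02*-5.6429 = -2.7086
  y_2 = 1.8591 - 0.02*29.7459 = 1.2642
f(-2.7086, 1.2642) = 1*(-2.7086)^2 + 8*1.2642^2 = 20.1221


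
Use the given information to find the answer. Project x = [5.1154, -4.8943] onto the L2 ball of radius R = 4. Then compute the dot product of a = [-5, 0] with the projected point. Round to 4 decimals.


Step 1: Compute ||x|| (intermediates to 6 decimals).
||x|| = sqrt(5.1154^2 + (-4.8943)^2) = 7.079653
Step 2: Project.
Since ||x|| > R, scale = R/||x|| = 4/7.079653 = 0.564999, proj(x) = scale * x
proj(x) = [2.890196, -2.765275]
Step 3: Dot product.
a^T * proj(x) = -5*2.890196 + 0*(-2.765275) = -14.451


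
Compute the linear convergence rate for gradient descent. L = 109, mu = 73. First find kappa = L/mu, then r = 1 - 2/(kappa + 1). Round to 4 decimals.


Step 1: Compute the condition number.
kappa = L/mu = 109/73 = 1.4932
Step 2: Compute the convergence rate.
r = 1 - 2/(kappa + 1) = 1 - 2*mu/(L + mu) = (L - mu)/(L + mu) = 36/182 = 0.1978


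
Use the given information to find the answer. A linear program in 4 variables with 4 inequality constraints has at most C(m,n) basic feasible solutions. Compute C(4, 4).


Each vertex corresponds to some choice of n active constraints out of m, so the number of vertices is at most C(m, n) = m! / (n!(m-n)!).
m = 4, n = 4
Numerator: 4 * 3 * 2 * 1
Denominator: 4! = 24
C(4, 4) = 1


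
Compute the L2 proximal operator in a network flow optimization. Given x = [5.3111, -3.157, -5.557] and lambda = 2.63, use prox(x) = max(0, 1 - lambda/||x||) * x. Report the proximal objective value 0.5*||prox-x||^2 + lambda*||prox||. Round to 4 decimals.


Step 1: Compute ||x||.
||x|| = 8.3099
Step 2: Compute scaling factor.
scale = max(0, 1 - 2.63/8.3099) = 0.6835
Step 3: prox(x) = [3.6302, -2.1578, -3.7983]
||prox(x)|| = 5.6799
Step 4: Proximal objective.
0.5*||prox-x||^2 = 3.4585
lambda*||prox|| = 14.9381
Total = 18.3966


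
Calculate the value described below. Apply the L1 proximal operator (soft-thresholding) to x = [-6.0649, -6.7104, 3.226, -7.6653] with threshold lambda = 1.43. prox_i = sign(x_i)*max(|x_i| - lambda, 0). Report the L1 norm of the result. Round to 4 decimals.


Soft-thresholding with lambda = 1.43:
prox(-6.0649) = sign(-6.0649)*max(|-6.0649| - 1.43, 0) = -4.6349
prox(-6.7104) = sign(-6.7104)*max(|-6.7104| - 1.43, 0) = -5.2804
prox(3.226) = sign(3.226)*max(|3.226| - 1.43, 0) = 1.796
prox(-7.6653) = sign(-7.6653)*max(|-7.6653| - 1.43, 0) = -6.2353
prox(x) = [-4.6349, -5.2804, 1.796, -6.2353]
||prox(x)||_1 = 4.6349 + 5.2804 + 1.796 + 6.2353 = 17.9466


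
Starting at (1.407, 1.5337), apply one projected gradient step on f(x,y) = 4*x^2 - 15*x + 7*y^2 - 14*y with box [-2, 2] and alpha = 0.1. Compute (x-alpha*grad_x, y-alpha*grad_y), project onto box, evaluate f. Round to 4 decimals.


Step 1: Compute gradient at (1.407, 1.5337).
grad_x = 2*4*1.407 - 15 = -3.744
grad_y = 2*7*1.5337 - 14 = 7.4718
Step 2: Gradient step.
x_raw = 1.407 - 0.1*-3.744 = 1.7814
y_raw = 1.5337 - 0.1*7.4718 = 0.7865
Step 3: Project onto [-2, 2].
x_proj = clip(1.7814) = 1.7814
y_proj = clip(0.7865) = 0.7865
Step 4: Evaluate f.
f(1.7814, 0.7865) = -20.7084


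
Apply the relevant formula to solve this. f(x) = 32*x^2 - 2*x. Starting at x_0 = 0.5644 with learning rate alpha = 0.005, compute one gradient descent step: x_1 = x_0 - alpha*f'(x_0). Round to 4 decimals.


We compute the gradient at x_0 and apply the update.
f'(x) = 64*x - 2
f'(0.5644) = 64*0.5644 - 2 = 34.1216
x_1 = 0.5644 - 0.005*34.1216 = 0.3938


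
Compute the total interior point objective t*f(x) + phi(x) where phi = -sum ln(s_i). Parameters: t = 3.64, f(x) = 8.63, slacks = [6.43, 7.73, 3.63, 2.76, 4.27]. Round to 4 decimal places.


Step 1: Compute log-barrier.
ln values: [1.861, 2.0451, 1.2892, 1.0152, 1.4516]
phi = -(1.861 + 2.0451 + 1.2892 + 1.0152 + 1.4516) = -7.6622
Step 2: Compute augmented objective.
t*f(x) = 3.64*8.63 = 31.4132
Total = 31.4132 - 7.6622 = 23.751


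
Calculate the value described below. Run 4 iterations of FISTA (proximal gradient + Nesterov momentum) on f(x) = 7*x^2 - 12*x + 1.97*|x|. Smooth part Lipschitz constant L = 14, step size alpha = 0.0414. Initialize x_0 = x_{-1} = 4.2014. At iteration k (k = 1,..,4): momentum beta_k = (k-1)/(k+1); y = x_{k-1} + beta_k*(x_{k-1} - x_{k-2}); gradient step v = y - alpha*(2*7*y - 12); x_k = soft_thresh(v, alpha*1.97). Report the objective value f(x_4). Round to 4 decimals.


FISTA on f(x) = 7*x^2 - 12*x + 1.97*|x|
L = 14, alpha = 0.0414
Iteration 1: beta = 0.0, y = 4.2014 + 0.0*(4.2014 - 4.2014) = 4.2014
  grad(y) = 46.8196, v = y - alpha*grad = 2.2631
  prox(v) = soft_thresh(2.2631, 0.0816) = 2.1815
Iteration 2: beta = 0.3333, y = 2.1815 + 0.3333*(2.1815 - 4.2014) = 1.5082
  grad(y) = 9.115, v = y - alpha*grad = 1.1309
  prox(v) = soft_thresh(1.1309, 0.0816) = 1.0493
Iteration 3: beta = 0.5, y = 1.0493 + 0.5*(1.0493 - 2.1815) = 0.4832
  grad(y) = -5.2354, v = y - alpha*grad = 0.6999
  prox(v) = soft_thresh(0.6999, 0.0816) = 0.6184
Iteration 4: beta = 0.6, y = 0.6184 + 0.6*(0.6184 - 1.0493) = 0.3598
  grad(y) = -6.9625, v = y - alpha*grad = 0.6481
  prox(v) = soft_thresh(0.6481, 0.0816) = 0.5665
f(x_4) = 7*0.5665^2 - 12*0.5665 + 1.97*|0.5665| = -3.4356


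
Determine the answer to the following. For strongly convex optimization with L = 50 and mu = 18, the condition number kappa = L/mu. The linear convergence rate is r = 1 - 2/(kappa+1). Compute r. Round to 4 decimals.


Step 1: Compute the condition number.
kappa = L/mu = 50/18 = 2.7778
Step 2: Compute the convergence rate.
r = 1 - 2/(kappa + 1) = 1 - 2*mu/(L + mu) = (L - mu)/(L + mu) = 32/68 = 0.4706


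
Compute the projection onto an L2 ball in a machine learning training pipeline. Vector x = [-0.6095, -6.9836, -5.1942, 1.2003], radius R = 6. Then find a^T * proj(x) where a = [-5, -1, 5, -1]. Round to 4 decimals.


Step 1: Compute ||x|| (intermediates to 6 decimals).
||x|| = sqrt((-0.6095)^2 + (-6.9836)^2 + (-5.1942)^2 + 1.2003^2) = 8.806963
Step 2: Project.
Since ||x|| > R, scale = R/||x|| = 6/8.806963 = 0.681279, proj(x) = scale * x
proj(x) = [-0.41524, -4.75778, -3.538699, 0.817739]
Step 3: Dot product.
a^T * proj(x) = -5*(-0.41524) - 1*(-4.75778) + 5*(-3.538699) - 1*0.817739 = -11.6773


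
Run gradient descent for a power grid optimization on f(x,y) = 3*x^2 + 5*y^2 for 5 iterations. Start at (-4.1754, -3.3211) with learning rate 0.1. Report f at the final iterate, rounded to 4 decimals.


Gradient descent on f(x,y) = 3*x^2 + 5*y^2.
Starting point: (-4.1754, -3.3211), alpha = 0.1
Step 1: grad_x = 2*3*-4.1754 = -25.0524, grad_y = 2*5*-3.3211 = -33.211
  x_1 = -4.1754 - 0.1*-25.0524 = -1.6702
  y_1 = -3.3211 - 0.1*-33.211 = 0.0
Step 2: grad_x = 2*3*-1.6702 = -10.021, grad_y = 2*5*0.0 = 0.0
  x_2 = -1.6702 - 0.1*-10.021 = -0.6681
  y_2 = 0.0 - 0.1*0.0 = 0.0
Step 3: grad_x = 2*3*-0.6681 = -4.0084, grad_y = 2*5*0.0 = 0.0
  x_3 = -0.6681 - 0.1*-4.0084 = -0.2672
  y_3 = 0.0 - 0.1*0.0 = 0.0
Step 4: grad_x = 2*3*-0.2672 = -1.6034, grad_y = 2*5*0.0 = 0.0
  x_4 = -0.2672 - 0.1*-1.6034 = -0.1069
  y_4 = 0.0 - 0.1*0.0 = 0.0
Step 5: grad_x = 2*3*-0.1069 = -0.6413, grad_y = 2*5*0.0 = 0.0
  x_5 = -0.1069 - 0.1*-0.6413 = -0.0428
  y_5 = 0.0 - 0.1*0.0 = 0.0
f(-0.0428, 0.0) = 3*(-0.0428)^2 + 5*0.0^2 = 0.0055


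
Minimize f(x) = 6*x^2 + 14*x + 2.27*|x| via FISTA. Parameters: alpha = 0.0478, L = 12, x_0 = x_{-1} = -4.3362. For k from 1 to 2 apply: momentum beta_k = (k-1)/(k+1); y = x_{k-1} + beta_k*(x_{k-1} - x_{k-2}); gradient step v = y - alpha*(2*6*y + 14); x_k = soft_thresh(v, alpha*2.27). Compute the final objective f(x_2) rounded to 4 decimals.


FISTA on f(x) = 6*x^2 + 14*x + 2.27*|x|
L = 12, alpha = 0.0478
Iteration 1: beta = 0.0, y = -4.3362 + 0.0*(-4.3362 + 4.3362) = -4.3362
  grad(y) = -38.0344, v = y - alpha*grad = -2.5182
  prox(v) = soft_thresh(-2.5182, 0.1085) = -2.4096
Iteration 2: beta = 0.3333, y = -2.4096 + 0.3333*(-2.4096 + 4.3362) = -1.7675
  grad(y) = -7.2096, v = y - alpha*grad = -1.4228
  prox(v) = soft_thresh(-1.4228, 0.1085) = -1.3143
f(x_2) = 6*(-1.3143)^2 + 14*(-1.3143) + 2.27*|-1.3143| = -5.0523


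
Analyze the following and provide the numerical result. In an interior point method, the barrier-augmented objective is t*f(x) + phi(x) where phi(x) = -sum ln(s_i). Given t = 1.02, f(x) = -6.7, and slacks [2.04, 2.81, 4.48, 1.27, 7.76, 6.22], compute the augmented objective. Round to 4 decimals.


Step 1: Compute log-barrier.
ln values: [0.7129, 1.0332, 1.4996, 0.239, 2.049, 1.8278]
phi = -(0.7129 + 1.0332 + 1.4996 + 0.239 + 2.049 + 1.8278) = -7.3615
Step 2: Compute augmented objective.
t*f(x) = 1.02*-6.7 = -6.834
Total = -6.834 - 7.3615 = -14.1955


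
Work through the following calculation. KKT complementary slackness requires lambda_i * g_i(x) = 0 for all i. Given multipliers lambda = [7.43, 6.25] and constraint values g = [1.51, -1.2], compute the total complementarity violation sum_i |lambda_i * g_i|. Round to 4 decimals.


KKT complementary slackness check:
lambda_1 * g_1 = 7.43 * 1.51 = 11.2193
lambda_2 * g_2 = 6.25 * -1.2 = -7.5
Total violation = 11.2193 + 7.5 = 18.7193


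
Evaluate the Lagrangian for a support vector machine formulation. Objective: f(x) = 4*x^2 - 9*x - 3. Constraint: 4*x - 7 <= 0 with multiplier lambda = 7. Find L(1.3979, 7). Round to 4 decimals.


Step 1: Evaluate f(x).
f(1.3979) = 4*1.3979^2 - 9*1.3979 - 3 = -7.7646
Step 2: Evaluate g(x).
g(1.3979) = 4*1.3979 - 7 = -1.4084
Step 3: Compute Lagrangian.
L = -7.7646 + 7*-1.4084 = -17.6234


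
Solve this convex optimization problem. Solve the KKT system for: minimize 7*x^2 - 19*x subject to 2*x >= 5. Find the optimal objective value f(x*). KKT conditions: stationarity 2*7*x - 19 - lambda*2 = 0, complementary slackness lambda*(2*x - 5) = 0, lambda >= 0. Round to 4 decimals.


Step 1: Try lambda = 0 (constraint inactive).
x_unc = 19/(2*7) = 1.3571
Check: 2*1.3571 = 2.7142 < 5 -- violated!
Step 2: Constraint must be active: 2*x = 5
x* = 5/2 = 2.5
lambda = (2*7*2.5 - 19)/2 = 8.0
Step 3: Compute optimal value.
f(x*) = 7*2.5^2 - 19*2.5 = -3.75


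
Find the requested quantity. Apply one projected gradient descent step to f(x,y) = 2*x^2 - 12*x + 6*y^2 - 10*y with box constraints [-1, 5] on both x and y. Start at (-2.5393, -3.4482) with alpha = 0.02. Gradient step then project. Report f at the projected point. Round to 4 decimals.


Step 1: Compute gradient at (-2.5393, -3.4482).
grad_x = 2*2*-2.5393 - 12 = -22.1572
grad_y = 2*6*-3.4482 - 10 = -51.3784
Step 2: Gradient step.
x_raw = -2.5393 - 0.02*-22.1572 = -2.0962
y_raw = -3.4482 - 0.02*-51.3784 = -2.4206
Step 3: Project onto [-1, 5].
x_proj = clip(-2.0962) = -1.0
y_proj = clip(-2.4206) = -1.0
Step 4: Evaluate f.
f(-1.0, -1.0) = 30.0


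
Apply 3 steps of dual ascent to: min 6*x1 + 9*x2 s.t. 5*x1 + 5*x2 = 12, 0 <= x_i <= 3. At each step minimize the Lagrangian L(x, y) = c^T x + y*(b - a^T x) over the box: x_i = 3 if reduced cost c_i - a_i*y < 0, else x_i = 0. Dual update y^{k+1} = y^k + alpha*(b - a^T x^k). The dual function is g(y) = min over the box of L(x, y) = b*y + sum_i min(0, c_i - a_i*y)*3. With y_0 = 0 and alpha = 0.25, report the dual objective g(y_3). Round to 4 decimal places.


Dual ascent for LP: min 6*x1 + 9*x2, 5*x1 + 5*x2 = 12, 0 <= x_i <= 3
Step 1: y^k = 0.0, reduced costs: (6.0, 9.0)
  x^k = (0.0, 0.0), subgradient = b - a^T x = 12.0
  y^{k+1} = 0.0 + 0.25*12.0 = 3.0
Step 2: y^k = 3.0, reduced costs: (-9.0, -6.0)
  x^k = (3.0, 3.0), subgradient = b - a^T x = -18.0
  y^{k+1} = 3.0 + 0.25*-18.0 = -1.5
Step 3: y^k = -1.5, reduced costs: (13.5, 16.5)
  x^k = (0.0, 0.0), subgradient = b - a^T x = 12.0
  y^{k+1} = -1.5 + 0.25*12.0 = 1.5
Dual objective at y_3 = 1.5: reduced costs (-1.5, 1.5), box minimizer x = (3.0, 0.0)
g(y_3) = b*y + (c1 - a1*y)*x1 + (c2 - a2*y)*x2 = 12*1.5 + (-1.5)*3.0 + 1.5*0.0 = 18.0 - 4.5 + 0.0 = 13.5


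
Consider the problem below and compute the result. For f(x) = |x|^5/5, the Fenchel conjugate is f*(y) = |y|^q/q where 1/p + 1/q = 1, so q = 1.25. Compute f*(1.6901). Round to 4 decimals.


The conjugate exponent q satisfies 1/p + 1/q = 1.
p = 5, so q = 5/(5 - 1) = 1.25
|y|^q = 1.6901^1.25 = 1.927
f*(1.6901) = 1.927 / 1.25 = 1.5416


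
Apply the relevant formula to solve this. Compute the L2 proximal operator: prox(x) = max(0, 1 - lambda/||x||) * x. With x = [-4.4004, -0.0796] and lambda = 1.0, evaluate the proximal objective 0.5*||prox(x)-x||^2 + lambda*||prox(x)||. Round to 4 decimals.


Step 1: Compute ||x||.
||x|| = 4.4011
Step 2: Compute scaling factor.
scale = max(0, 1 - 1.0/4.4011) = 0.7728
Step 3: prox(x) = [-3.4006, -0.0615]
||prox(x)|| = 3.4011
Step 4: Proximal objective.
0.5*||prox-x||^2 = 0.5
lambda*||prox|| = 3.4011
Total = 3.9011


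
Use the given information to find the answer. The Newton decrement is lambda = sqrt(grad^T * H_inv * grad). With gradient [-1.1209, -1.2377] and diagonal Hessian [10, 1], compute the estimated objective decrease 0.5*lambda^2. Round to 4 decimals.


Step 1: H is diagonal, so H^(-1) * g = [-0.1121, -1.2377].
Step 2: g^T H^(-1) g = sum_i g_i^2 / H_ii
  = (-1.1209)^2/10 + (-1.2377)^2/1
  = 0.1256 + 1.5319 = 1.6575
Step 3: Objective decrease = 0.5 * g^T H^(-1) g = 0.8288


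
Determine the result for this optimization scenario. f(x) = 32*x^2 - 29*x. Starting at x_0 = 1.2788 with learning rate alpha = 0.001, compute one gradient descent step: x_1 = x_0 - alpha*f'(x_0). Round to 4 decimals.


We compute the gradient at x_0 and apply the update.
f'(x) = 64*x - 29
f'(1.2788) = 64*1.2788 - 29 = 52.8432
x_1 = 1.2788 - 0.001*52.8432 = 1.226


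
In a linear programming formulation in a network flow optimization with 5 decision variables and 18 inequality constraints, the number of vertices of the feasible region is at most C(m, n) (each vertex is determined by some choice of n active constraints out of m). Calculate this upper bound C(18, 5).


Each vertex corresponds to some choice of n active constraints out of m, so the number of vertices is at most C(m, n) = m! / (n!(m-n)!).
m = 18, n = 5
Numerator: 18 * 17 * 16 * 15 * 14
Denominator: 5! = 120
C(18, 5) = 8568


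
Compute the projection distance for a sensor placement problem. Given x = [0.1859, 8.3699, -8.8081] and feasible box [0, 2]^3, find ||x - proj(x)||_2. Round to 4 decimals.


Project each component onto [0, 2].
clip(0.1859) = 0.1859, clip(8.3699) = 2.0, clip(-8.8081) = 0.0
Projection = [0.1859, 2.0, 0.0]
Squared diffs: [0.0, 40.5756, 77.5826]
Distance = sqrt(118.1582) = 10.8701


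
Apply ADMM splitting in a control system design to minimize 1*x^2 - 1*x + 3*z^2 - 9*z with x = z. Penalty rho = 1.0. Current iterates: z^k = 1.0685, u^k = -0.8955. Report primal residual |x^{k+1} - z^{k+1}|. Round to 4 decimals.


ADMM iteration with rho = 1.0, z^k = 1.0685, u^k = -0.8955
Step 1: x-update.
Minimize 1*x^2 - 1*x + (1.0/2)*(x - 1.0685 - 0.8955)^2
FOC: (2*1 + 1.0)*x = 1 + 1.0*(1.0685 + 0.8955)
x^{k+1} = 0.988
Step 2: z-update.
Minimize 3*z^2 - 9*z + (1.0/2)*(0.988 - z - 0.8955)^2
FOC: (2*3 + 1.0)*z = 9 + 1.0*(0.988 - 0.8955)
z^{k+1} = 1.2989
Step 3: u-update.
u^{k+1} = -0.8955 + 0.988 - 1.2989 = -1.2064
Step 4: Primal residual = |0.988 - 1.2989| = 0.3109
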